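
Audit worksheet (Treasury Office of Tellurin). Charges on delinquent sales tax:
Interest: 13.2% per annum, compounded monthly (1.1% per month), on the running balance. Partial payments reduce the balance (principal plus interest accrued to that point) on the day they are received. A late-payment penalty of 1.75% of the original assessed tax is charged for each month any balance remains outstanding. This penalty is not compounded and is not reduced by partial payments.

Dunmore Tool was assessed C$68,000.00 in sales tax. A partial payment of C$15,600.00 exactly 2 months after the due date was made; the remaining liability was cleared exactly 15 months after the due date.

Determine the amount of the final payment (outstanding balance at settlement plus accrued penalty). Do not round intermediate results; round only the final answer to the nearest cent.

C$79,992.38

Balance at month 2: C$68,000.0000 × (1 + 0.011)^2 = C$69,504.2280
After C$15,600.00 payment: C$69,504.2280 − C$15,600.00 = C$53,904.2280
Balance at month 15: C$53,904.2280 × (1 + 0.011)^13 = C$62,142.3758…
Penalty: 15 × 1.75% × C$68,000.00 = C$17,850.00
Final settlement = outstanding balance + penalty = C$62,142.3758… + C$17,850.00 = C$79,992.38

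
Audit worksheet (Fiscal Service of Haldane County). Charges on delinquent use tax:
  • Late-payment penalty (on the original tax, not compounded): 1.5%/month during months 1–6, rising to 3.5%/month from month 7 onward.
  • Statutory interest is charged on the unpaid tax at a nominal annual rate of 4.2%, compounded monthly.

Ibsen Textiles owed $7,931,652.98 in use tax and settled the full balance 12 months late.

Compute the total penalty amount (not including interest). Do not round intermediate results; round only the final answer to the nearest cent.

Penalty, months 1–6: 6 × 1.5% × $7,931,652.98 = $713,848.77…
Penalty, months 7–12: 6 × 3.5% × $7,931,652.98 = $1,665,647.13…
Total penalty = $713,848.77… + $1,665,647.13… = $2,379,495.89

$2,379,495.89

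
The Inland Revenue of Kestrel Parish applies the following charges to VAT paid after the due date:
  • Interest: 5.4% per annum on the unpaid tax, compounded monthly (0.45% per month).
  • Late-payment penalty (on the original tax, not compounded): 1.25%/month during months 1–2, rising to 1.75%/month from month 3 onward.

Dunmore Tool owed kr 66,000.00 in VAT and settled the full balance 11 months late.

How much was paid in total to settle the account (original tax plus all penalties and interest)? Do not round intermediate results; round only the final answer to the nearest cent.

Penalty, months 1–2: 2 × 1.25% × kr 66,000.00 = kr 1,650.00
Penalty, months 3–11: 9 × 1.75% × kr 66,000.00 = kr 10,395.00
Interest: kr 66,000.00 × ((1 + 0.0045)^11 − 1) = kr 66,000.00 × 0.0506289… = kr 3,341.5088…
Total = kr 66,000.00 + kr 12,045.0000 + kr 3,341.5088… = kr 81,386.51

kr 81,386.51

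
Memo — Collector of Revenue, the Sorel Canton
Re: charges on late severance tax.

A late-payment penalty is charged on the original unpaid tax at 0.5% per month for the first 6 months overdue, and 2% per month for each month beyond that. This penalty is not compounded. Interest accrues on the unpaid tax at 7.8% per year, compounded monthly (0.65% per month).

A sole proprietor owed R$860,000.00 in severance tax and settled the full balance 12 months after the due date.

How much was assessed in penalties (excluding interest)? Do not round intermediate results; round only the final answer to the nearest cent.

Penalty, months 1–6: 6 × 0.5% × R$860,000.00 = R$25,800.00
Penalty, months 7–12: 6 × 2% × R$860,000.00 = R$103,200.00
Total penalty = R$25,800.00 + R$103,200.00 = R$129,000.00

R$129,000.00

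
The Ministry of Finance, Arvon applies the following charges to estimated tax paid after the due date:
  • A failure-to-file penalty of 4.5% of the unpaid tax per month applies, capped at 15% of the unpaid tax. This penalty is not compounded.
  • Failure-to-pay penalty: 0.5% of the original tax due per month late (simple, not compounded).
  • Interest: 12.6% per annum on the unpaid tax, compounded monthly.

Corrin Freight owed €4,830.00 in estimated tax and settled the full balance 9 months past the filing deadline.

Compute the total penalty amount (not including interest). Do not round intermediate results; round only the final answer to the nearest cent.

Failure-to-file: 9 × 4.5% × €4,830.00 = €1,956.15, capped at 15% × €4,830.00 = €724.50
Failure-to-pay penalty: 9 × 0.5% × €4,830.00 = €217.35
Total penalty = €724.50 + €217.35 = €941.85

€941.85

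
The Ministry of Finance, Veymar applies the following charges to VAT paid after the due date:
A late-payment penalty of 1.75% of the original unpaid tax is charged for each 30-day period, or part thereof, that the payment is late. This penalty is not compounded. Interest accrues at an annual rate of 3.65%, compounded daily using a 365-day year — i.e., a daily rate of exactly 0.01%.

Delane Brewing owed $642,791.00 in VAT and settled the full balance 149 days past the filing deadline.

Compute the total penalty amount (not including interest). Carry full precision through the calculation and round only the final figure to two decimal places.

$56,244.21

Penalty periods: ⌈149/30⌉ = 5; penalty = 5 × 1.75% × $642,791.00 = $56,244.21…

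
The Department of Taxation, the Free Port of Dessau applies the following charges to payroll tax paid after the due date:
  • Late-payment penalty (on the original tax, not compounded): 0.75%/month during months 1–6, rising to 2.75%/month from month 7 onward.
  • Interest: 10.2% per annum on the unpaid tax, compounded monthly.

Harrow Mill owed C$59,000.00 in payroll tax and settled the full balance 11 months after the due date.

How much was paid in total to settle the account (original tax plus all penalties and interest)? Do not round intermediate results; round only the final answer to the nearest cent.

Penalty, months 1–6: 6 × 0.75% × C$59,000.00 = C$2,655.00
Penalty, months 7–11: 5 × 2.75% × C$59,000.00 = C$8,112.50
Interest (10.2%/yr ÷ 12 = 0.85%/month): C$59,000.00 × ((1 + 0.0085)^11 − 1) = C$5,757.0326…
Total = C$59,000.00 + C$10,767.5000 + C$5,757.0326… = C$75,524.53

C$75,524.53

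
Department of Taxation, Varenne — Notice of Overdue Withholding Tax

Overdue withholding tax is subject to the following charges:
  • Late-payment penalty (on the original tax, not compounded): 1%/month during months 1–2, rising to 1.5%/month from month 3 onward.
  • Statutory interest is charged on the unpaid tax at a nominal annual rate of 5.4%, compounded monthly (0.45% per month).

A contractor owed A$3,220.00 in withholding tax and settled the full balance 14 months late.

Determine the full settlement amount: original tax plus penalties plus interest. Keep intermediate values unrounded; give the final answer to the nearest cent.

Penalty, months 1–2: 2 × 1% × A$3,220.00 = A$64.40
Penalty, months 3–14: 12 × 1.5% × A$3,220.00 = A$579.60
Interest: A$3,220.00 × ((1 + 0.0045)^14 − 1) = A$3,220.00 × 0.0648763… = A$208.9018…
Total = A$3,220.00 + A$644.0000 + A$208.9018… = A$4,072.90

A$4,072.90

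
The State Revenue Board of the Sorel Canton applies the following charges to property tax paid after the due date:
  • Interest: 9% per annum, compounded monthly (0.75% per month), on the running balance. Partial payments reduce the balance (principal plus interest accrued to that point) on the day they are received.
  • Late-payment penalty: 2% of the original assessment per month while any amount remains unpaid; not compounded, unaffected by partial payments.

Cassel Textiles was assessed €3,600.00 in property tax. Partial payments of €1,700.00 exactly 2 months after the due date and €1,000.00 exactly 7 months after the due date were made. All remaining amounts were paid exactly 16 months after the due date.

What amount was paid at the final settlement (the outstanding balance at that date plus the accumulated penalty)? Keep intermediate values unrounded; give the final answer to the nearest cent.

€2,252.14

Balance at month 2: €3,600.0000 × (1 + 0.0075)^2 = €3,654.2025
After €1,700.00 payment: €3,654.2025 − €1,700.00 = €1,954.2025
Balance at month 7: €1,954.2025 × (1 + 0.0075)^5 = €2,028.5926…
After €1,000.00 payment: €2,028.5926… − €1,000.00 = €1,028.5926…
Balance at month 16: €1,028.5926… × (1 + 0.0075)^9 = €1,100.1424…
Penalty: 16 × 2% × €3,600.00 = €1,152.00
Final settlement = outstanding balance + penalty = €1,100.1424… + €1,152.00 = €2,252.14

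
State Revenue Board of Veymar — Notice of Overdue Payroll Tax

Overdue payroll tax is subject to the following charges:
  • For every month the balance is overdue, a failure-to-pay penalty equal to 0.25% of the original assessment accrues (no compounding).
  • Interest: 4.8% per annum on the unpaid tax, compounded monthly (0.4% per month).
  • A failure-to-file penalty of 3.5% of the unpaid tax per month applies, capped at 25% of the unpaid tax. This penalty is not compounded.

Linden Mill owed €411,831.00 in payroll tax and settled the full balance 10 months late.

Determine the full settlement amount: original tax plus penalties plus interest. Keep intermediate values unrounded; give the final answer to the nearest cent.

Failure-to-file: 10 × 3.5% × €411,831.00 = €144,140.85, capped at 25% × €411,831.00 = €102,957.75
Failure-to-pay penalty = 0.25% × €411,831.00 × 10 mo = €10,295.78…
Interest: €411,831.00 × ((1 + 0.004)^10 − 1) = €411,831.00 × 0.0407277… = €16,772.9434…
Total = €411,831.00 + €113,253.5250 + €16,772.9434… = €541,857.47

€541,857.47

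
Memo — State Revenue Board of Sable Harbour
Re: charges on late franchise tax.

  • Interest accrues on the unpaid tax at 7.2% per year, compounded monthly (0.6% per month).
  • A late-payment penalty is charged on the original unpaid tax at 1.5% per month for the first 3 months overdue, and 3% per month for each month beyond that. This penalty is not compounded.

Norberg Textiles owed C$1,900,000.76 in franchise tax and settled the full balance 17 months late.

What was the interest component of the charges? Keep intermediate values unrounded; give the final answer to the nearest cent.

Interest: C$1,900,000.76 × ((1 + 0.006)^17 − 1) = C$1,900,000.76 × 0.1070460… = C$203,387.5064…

C$203,387.51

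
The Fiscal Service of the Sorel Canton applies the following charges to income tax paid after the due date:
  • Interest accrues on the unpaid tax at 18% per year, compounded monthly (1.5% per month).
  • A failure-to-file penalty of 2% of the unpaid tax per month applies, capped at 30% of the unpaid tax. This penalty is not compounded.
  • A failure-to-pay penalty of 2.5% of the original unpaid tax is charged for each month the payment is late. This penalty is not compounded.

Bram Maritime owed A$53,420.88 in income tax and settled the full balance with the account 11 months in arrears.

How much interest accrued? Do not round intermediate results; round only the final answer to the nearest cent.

A$9,506.19

Interest: A$53,420.88 × ((1 + 0.015)^11 − 1) = A$53,420.88 × 0.1779489… = A$9,506.1888…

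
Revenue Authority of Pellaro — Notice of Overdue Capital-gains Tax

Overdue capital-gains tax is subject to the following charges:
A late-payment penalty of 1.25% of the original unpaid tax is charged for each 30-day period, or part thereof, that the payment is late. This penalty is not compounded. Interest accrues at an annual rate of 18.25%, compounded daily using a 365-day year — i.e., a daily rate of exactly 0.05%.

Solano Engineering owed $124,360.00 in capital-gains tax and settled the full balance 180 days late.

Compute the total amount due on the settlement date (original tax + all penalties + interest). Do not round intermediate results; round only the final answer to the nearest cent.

Penalty periods: ⌈180/30⌉ = 6; penalty = 6 × 1.25% × $124,360.00 = $9,327.00
Interest: $124,360.00 × ((1 + 0.0005)^180 − 1) = $124,360.00 × 0.09414967… = $11,708.4534…
Total = $124,360.00 + $9,327.0000 + $11,708.4534… = $145,395.45

$145,395.45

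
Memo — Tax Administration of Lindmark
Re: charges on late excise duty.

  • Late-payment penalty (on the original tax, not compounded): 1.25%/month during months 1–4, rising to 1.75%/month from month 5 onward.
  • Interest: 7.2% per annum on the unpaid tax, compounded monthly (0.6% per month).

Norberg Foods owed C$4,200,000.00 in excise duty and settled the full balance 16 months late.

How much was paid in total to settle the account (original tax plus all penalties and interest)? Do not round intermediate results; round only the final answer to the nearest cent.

Penalty, months 1–4: 4 × 1.25% × C$4,200,000.00 = C$210,000.00
Penalty, months 5–16: 12 × 1.75% × C$4,200,000.00 = C$882,000.00
Interest: C$4,200,000.00 × ((1 + 0.006)^16 − 1) = C$4,200,000.00 × 0.1004434… = C$421,862.0829…
Total = C$4,200,000.00 + C$1,092,000.0000 + C$421,862.0829… = C$5,713,862.08

C$5,713,862.08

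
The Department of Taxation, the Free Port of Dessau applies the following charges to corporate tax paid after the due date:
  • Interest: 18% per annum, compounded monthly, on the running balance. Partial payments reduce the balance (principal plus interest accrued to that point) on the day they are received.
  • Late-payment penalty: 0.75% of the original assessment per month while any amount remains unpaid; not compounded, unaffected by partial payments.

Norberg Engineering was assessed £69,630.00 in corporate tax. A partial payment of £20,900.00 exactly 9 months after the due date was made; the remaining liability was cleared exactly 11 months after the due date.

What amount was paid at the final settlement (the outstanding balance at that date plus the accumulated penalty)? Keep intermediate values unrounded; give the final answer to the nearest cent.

£66,233.36

Monthly rate = 18% ÷ 12 = 1.5%
Balance at month 9: £69,630.0000 × (1 + 0.015)^9 = £79,614.2440…
After £20,900.00 payment: £79,614.2440… − £20,900.00 = £58,714.2440…
Balance at month 11: £58,714.2440… × (1 + 0.015)^2 = £60,488.8820…
Penalty: 11 × 0.75% × £69,630.00 = £5,744.48…
Final settlement = outstanding balance + penalty = £60,488.8820… + £5,744.48… = £66,233.36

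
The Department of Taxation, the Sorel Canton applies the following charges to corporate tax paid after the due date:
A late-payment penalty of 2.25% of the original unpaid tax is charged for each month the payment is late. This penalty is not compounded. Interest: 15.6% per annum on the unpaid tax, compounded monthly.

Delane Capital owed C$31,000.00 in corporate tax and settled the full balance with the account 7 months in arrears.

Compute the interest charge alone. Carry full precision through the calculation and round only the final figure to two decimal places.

C$2,933.43

Interest (15.6%/yr ÷ 12 = 1.3%/month): C$31,000.00 × ((1 + 0.013)^7 − 1) = C$2,933.4340…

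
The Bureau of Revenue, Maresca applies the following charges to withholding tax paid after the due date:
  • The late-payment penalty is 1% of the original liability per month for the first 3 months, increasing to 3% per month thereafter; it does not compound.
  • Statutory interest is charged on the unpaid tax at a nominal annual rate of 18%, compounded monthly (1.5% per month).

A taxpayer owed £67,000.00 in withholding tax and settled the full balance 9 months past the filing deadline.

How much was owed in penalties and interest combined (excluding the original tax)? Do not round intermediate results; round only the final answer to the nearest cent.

Penalty, months 1–3: 3 × 1% × £67,000.00 = £2,010.00
Penalty, months 4–9: 6 × 3% × £67,000.00 = £12,060.00
Interest: £67,000.00 × ((1 + 0.015)^9 − 1) = £67,000.00 × 0.1433900… = £9,607.1284…
Penalties + interest = £14,070.0000 + £9,607.1284… = £23,677.13

£23,677.13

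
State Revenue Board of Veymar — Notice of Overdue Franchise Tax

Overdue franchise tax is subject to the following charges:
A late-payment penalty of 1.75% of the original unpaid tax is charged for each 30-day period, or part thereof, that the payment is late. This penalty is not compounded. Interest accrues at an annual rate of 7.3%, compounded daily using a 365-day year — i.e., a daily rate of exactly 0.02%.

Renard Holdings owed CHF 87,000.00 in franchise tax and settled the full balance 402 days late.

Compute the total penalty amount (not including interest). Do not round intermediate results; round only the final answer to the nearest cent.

CHF 21,315.00

Penalty periods: ⌈402/30⌉ = 14; penalty = 14 × 1.75% × CHF 87,000.00 = CHF 21,315.00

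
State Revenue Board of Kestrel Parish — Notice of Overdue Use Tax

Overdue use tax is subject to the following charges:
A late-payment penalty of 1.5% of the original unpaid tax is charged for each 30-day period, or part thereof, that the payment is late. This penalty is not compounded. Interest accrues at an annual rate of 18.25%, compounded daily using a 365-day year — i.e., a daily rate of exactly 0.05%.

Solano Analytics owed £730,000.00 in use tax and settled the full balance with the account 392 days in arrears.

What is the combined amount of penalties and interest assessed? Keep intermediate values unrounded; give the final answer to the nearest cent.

£311,321.14

Penalty periods: ⌈392/30⌉ = 14; penalty = 14 × 1.5% × £730,000.00 = £153,300.00
Interest: £730,000.00 × ((1 + 0.0005)^392 − 1) = £730,000.00 × 0.21646732… = £158,021.1413…
Penalties + interest = £153,300.0000 + £158,021.1413… = £311,321.14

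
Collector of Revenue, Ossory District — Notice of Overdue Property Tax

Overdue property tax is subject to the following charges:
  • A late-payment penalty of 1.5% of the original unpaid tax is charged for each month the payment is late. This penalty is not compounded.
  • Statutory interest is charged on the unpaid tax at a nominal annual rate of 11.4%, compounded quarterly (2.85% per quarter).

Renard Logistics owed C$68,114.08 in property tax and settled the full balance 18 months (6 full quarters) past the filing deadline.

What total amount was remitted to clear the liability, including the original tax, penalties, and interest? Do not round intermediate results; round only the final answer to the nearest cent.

Late-payment penalty: 18 × 1.5% × C$68,114.08 = C$18,390.80…
Interest: C$68,114.08 × ((1 + 0.0285)^6 − 1) = C$68,114.08 × 0.1836567… = C$12,509.6100…
Total = C$68,114.08 + C$18,390.8016 + C$12,509.6100… = C$99,014.49

C$99,014.49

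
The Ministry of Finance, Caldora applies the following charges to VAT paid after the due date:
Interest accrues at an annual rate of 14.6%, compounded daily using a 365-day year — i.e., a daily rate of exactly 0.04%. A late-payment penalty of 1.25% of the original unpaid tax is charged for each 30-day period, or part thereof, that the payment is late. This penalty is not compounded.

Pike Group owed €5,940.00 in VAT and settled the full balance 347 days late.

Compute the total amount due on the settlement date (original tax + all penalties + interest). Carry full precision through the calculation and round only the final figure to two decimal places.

€7,715.24

Penalty periods: ⌈347/30⌉ = 12; penalty = 12 × 1.25% × €5,940.00 = €891.00
Interest: €5,940.00 × ((1 + 0.0004)^347 − 1) = €5,940.00 × 0.14886241… = €884.2427…
Total = €5,940.00 + €891.0000 + €884.2427… = €7,715.24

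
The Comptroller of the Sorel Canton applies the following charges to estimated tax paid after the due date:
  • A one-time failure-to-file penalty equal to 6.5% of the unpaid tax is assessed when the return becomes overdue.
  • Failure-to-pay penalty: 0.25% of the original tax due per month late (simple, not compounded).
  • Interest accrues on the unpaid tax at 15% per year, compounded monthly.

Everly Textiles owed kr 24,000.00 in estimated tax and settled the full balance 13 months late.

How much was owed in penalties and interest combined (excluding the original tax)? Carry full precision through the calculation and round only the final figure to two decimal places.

Failure-to-file penalty: 6.5% × kr 24,000.00 = kr 1,560.00
Failure-to-pay penalty = 0.25% × kr 24,000.00 × 13 mo = kr 780.00
Interest (15%/yr ÷ 12 = 1.25%/month): kr 24,000.00 × ((1 + 0.0125)^13 − 1) = kr 4,206.3348…
Penalties + interest = kr 2,340.0000 + kr 4,206.3348… = kr 6,546.33

kr 6,546.33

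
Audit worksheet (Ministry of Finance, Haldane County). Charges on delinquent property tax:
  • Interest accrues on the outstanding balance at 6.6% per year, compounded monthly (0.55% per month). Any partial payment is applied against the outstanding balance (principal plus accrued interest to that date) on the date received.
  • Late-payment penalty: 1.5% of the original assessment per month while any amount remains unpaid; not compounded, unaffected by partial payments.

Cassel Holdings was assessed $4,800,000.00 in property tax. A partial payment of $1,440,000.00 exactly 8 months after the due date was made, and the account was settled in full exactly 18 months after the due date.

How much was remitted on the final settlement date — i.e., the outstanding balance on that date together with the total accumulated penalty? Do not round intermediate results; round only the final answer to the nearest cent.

$5,072,891.68

Balance at month 8: $4,800,000.0000 × (1 + 0.0055)^8 = $5,015,310.6304…
After $1,440,000.00 payment: $5,015,310.6304… − $1,440,000.00 = $3,575,310.6304…
Balance at month 18: $3,575,310.6304… × (1 + 0.0055)^10 = $3,776,891.6794…
Penalty: 18 × 1.5% × $4,800,000.00 = $1,296,000.00
Final settlement = outstanding balance + penalty = $3,776,891.6794… + $1,296,000.00 = $5,072,891.68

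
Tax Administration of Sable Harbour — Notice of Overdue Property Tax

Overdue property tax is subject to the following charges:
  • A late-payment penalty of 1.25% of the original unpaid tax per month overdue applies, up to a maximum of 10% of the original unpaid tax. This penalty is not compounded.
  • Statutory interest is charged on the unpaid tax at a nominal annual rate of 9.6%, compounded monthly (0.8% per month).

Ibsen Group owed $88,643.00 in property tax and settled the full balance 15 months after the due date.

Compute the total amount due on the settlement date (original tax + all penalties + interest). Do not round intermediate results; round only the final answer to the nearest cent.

$108,761.30

Penalty (uncapped): 15 × 1.25% × $88,643.00 = $16,620.56…; cap = 10% × $88,643.00 = $8,864.30 → penalty = $8,864.30
Interest: $88,643.00 × ((1 + 0.008)^15 − 1) = $88,643.00 × 0.1269587… = $11,253.9957…
Total = $88,643.00 + $8,864.3000 + $11,253.9957… = $108,761.30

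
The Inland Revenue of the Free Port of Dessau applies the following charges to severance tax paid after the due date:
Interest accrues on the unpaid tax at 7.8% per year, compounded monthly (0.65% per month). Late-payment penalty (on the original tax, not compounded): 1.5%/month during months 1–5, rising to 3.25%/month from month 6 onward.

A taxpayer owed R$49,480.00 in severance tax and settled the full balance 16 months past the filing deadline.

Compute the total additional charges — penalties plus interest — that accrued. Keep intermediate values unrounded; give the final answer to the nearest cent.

R$26,804.66

Penalty, months 1–5: 5 × 1.5% × R$49,480.00 = R$3,711.00
Penalty, months 6–16: 11 × 3.25% × R$49,480.00 = R$17,689.10
Interest: R$49,480.00 × ((1 + 0.0065)^16 − 1) = R$49,480.00 × 0.1092271… = R$5,404.5564…
Penalties + interest = R$21,400.1000 + R$5,404.5564… = R$26,804.66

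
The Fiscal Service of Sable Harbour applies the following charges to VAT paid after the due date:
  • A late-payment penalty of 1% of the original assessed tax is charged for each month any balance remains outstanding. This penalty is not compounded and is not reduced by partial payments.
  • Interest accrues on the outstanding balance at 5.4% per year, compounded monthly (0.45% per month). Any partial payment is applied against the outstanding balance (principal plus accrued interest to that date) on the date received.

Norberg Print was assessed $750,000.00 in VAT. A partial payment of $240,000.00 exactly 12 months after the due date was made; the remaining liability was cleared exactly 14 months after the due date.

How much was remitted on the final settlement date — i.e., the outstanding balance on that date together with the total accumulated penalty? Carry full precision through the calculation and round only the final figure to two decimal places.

Balance at month 12: $750,000.0000 × (1 + 0.0045)^12 = $791,517.5640…
After $240,000.00 payment: $791,517.5640… − $240,000.00 = $551,517.5640…
Balance at month 14: $551,517.5640… × (1 + 0.0045)^2 = $556,492.3903…
Penalty: 14 × 1% × $750,000.00 = $105,000.00
Final settlement = outstanding balance + penalty = $556,492.3903… + $105,000.00 = $661,492.39

$661,492.39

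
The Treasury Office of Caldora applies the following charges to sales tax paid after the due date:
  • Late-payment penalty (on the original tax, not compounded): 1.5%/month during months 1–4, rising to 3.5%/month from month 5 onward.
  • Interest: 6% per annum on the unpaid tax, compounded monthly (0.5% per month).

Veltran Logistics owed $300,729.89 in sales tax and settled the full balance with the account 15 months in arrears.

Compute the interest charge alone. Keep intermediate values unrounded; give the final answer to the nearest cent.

Interest: $300,729.89 × ((1 + 0.005)^15 − 1) = $300,729.89 × 0.0776827… = $23,361.5211…

$23,361.52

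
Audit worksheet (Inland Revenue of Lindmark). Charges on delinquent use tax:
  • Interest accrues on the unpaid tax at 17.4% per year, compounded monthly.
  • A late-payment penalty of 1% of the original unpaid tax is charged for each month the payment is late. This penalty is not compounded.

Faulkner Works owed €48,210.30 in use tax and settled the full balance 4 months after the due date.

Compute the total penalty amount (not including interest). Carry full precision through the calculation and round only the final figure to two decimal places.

€1,928.41

Late-payment penalty = 1% × €48,210.30 × 4 mo = €1,928.41…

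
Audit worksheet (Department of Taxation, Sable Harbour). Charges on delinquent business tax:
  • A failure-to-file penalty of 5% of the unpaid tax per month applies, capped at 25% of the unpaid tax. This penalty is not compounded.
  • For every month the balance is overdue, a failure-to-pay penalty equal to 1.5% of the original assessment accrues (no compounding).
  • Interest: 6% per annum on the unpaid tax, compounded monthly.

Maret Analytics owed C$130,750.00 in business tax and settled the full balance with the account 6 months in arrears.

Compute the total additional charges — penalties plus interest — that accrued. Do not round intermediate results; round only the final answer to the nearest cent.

C$48,426.86

Failure-to-file: 6 × 5% × C$130,750.00 = C$39,225.00, capped at 25% × C$130,750.00 = C$32,687.50
Failure-to-pay penalty: 6 × 1.5% × C$130,750.00 = C$11,767.50
Interest (6%/yr ÷ 12 = 0.5%/month): C$130,750.00 × ((1 + 0.005)^6 − 1) = C$3,971.8594…
Penalties + interest = C$44,455.0000 + C$3,971.8594… = C$48,426.86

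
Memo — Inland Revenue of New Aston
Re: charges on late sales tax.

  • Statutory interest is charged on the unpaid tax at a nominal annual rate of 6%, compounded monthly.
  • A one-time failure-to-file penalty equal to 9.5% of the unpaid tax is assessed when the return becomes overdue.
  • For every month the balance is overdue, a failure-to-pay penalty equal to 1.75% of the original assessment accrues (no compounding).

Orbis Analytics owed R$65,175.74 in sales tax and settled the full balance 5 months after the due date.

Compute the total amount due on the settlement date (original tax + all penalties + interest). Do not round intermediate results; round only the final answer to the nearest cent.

R$78,716.08

Failure-to-file penalty: 9.5% × R$65,175.74 = R$6,191.70…
Failure-to-pay penalty: 5 × 1.75% × R$65,175.74 = R$5,702.88…
Interest (6%/yr ÷ 12 = 0.5%/month): R$65,175.74 × ((1 + 0.005)^5 − 1) = R$1,645.7691…
Total = R$65,175.74 + R$11,894.5726… + R$1,645.7691… = R$78,716.08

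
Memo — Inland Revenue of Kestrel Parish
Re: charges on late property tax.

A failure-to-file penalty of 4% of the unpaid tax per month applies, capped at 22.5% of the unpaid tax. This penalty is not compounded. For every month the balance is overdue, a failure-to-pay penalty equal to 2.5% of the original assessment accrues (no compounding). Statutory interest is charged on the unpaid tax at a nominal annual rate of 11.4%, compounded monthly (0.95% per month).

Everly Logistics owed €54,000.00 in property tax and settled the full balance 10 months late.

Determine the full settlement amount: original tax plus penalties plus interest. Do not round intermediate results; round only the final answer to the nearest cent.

Failure-to-file: 10 × 4% × €54,000.00 = €21,600.00, capped at 22.5% × €54,000.00 = €12,150.00
Failure-to-pay penalty: 10 × 2.5% × €54,000.00 = €13,500.00
Interest: €54,000.00 × ((1 + 0.0095)^10 − 1) = €54,000.00 × 0.0991659… = €5,354.9567…
Total = €54,000.00 + €25,650.0000 + €5,354.9567… = €85,004.96

€85,004.96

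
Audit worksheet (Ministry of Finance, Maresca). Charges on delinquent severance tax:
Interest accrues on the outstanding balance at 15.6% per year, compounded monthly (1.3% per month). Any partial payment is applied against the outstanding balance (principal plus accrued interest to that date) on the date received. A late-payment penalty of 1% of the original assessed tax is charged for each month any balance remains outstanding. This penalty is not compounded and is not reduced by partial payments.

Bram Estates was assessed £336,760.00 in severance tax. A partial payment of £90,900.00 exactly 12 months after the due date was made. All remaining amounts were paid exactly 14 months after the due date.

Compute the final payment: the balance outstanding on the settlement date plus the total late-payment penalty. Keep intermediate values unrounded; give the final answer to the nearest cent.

Balance at month 12: £336,760.0000 × (1 + 0.013)^12 = £393,218.4122…
After £90,900.00 payment: £393,218.4122… − £90,900.00 = £302,318.4122…
Balance at month 14: £302,318.4122… × (1 + 0.013)^2 = £310,229.7827…
Penalty: 14 × 1% × £336,760.00 = £47,146.40
Final settlement = outstanding balance + penalty = £310,229.7827… + £47,146.40 = £357,376.18

£357,376.18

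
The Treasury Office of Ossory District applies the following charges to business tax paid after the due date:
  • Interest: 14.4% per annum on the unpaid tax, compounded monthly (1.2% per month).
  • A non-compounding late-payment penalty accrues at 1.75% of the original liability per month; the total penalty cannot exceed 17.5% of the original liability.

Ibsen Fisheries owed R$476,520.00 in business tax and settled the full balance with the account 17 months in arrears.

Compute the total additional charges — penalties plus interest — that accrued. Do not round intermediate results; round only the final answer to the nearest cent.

R$190,517.45

Penalty (uncapped): 17 × 1.75% × R$476,520.00 = R$141,764.70; cap = 17.5% × R$476,520.00 = R$83,391.00 → penalty = R$83,391.00
Interest: R$476,520.00 × ((1 + 0.012)^17 − 1) = R$476,520.00 × 0.2248100… = R$107,126.4465…
Penalties + interest = R$83,391.0000 + R$107,126.4465… = R$190,517.45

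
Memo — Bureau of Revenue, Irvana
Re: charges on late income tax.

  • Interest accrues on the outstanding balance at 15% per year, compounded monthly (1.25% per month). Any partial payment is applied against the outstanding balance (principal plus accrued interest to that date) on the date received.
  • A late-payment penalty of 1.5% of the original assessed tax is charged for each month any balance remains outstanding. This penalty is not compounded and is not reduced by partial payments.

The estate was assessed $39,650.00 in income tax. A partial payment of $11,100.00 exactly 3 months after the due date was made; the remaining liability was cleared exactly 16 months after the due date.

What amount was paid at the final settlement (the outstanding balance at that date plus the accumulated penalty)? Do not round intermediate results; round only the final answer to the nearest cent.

$44,839.19

Balance at month 3: $39,650.0000 × (1 + 0.0125)^3 = $41,155.5384…
After $11,100.00 payment: $41,155.5384… − $11,100.00 = $30,055.5384…
Balance at month 16: $30,055.5384… × (1 + 0.0125)^13 = $35,323.1907…
Penalty: 16 × 1.5% × $39,650.00 = $9,516.00
Final settlement = outstanding balance + penalty = $35,323.1907… + $9,516.00 = $44,839.19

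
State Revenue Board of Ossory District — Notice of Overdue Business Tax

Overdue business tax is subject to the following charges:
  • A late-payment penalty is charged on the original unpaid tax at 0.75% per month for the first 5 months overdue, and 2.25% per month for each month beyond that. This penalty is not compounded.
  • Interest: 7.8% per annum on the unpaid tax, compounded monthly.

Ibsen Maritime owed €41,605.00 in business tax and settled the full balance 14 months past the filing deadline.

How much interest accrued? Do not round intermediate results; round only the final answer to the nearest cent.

Interest (7.8%/yr ÷ 12 = 0.65%/month): €41,605.00 × ((1 + 0.0065)^14 − 1) = €3,950.2501…

€3,950.25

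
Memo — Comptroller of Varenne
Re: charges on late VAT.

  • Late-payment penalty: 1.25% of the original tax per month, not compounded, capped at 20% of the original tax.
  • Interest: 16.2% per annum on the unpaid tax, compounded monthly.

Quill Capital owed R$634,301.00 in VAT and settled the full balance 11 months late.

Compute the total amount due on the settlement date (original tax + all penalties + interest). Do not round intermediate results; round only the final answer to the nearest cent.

R$822,333.75

Penalty: 11 × 1.25% × R$634,301.00 = R$87,216.39… (below the 20% cap of R$126,860.20)
Interest (16.2%/yr ÷ 12 = 1.35%/month): R$634,301.00 × ((1 + 0.0135)^11 − 1) = R$100,816.3609…
Total = R$634,301.00 + R$87,216.3875 + R$100,816.3609… = R$822,333.75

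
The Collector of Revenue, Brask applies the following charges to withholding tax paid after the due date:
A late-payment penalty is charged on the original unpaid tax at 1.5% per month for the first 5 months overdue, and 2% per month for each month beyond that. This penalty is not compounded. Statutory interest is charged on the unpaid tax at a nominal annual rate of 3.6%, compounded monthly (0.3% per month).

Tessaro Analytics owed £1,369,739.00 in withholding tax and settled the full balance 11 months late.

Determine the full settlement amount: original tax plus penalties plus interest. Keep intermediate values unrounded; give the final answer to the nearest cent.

£1,682,723.65

Penalty, months 1–5: 5 × 1.5% × £1,369,739.00 = £102,730.43…
Penalty, months 6–11: 6 × 2% × £1,369,739.00 = £164,368.68
Interest: £1,369,739.00 × ((1 + 0.003)^11 − 1) = £1,369,739.00 × 0.0334995… = £45,885.5468…
Total = £1,369,739.00 + £267,099.1050 + £45,885.5468… = £1,682,723.65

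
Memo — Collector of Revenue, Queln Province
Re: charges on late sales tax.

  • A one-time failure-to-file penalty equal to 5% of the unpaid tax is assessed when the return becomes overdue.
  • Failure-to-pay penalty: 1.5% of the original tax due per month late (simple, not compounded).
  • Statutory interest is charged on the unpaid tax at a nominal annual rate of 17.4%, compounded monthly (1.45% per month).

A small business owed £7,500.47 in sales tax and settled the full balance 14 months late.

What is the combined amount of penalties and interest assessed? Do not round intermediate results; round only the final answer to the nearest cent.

£3,624.89

Failure-to-file penalty: 5% × £7,500.47 = £375.02…
Failure-to-pay penalty: 14 × 1.5% × £7,500.47 = £1,575.10…
Interest: £7,500.47 × ((1 + 0.0145)^14 − 1) = £7,500.47 × 0.2232880… = £1,674.7650…
Penalties + interest = £1,950.1222 + £1,674.7650… = £3,624.89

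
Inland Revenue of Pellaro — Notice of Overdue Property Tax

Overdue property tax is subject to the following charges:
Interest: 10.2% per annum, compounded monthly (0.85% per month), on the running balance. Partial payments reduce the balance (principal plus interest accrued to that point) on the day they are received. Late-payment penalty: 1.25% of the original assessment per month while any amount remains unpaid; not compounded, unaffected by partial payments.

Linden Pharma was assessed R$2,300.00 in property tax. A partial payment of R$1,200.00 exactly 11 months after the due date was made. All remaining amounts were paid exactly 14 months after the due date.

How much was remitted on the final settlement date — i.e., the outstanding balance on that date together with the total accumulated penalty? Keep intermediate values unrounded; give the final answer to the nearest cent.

Balance at month 11: R$2,300.0000 × (1 + 0.0085)^11 = R$2,524.4267…
After R$1,200.00 payment: R$2,524.4267… − R$1,200.00 = R$1,324.4267…
Balance at month 14: R$1,324.4267… × (1 + 0.0085)^3 = R$1,358.4875…
Penalty: 14 × 1.25% × R$2,300.00 = R$402.50
Final settlement = outstanding balance + penalty = R$1,358.4875… + R$402.50 = R$1,760.99

R$1,760.99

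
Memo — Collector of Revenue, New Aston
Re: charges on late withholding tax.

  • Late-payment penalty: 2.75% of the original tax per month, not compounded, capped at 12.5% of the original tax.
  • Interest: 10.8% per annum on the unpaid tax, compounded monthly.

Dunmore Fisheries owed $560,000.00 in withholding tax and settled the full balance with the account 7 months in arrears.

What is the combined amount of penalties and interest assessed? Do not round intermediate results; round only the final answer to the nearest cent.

Penalty (uncapped): 7 × 2.75% × $560,000.00 = $107,800.00; cap = 12.5% × $560,000.00 = $70,000.00 → penalty = $70,000.00
Interest (10.8%/yr ÷ 12 = 0.9%/month): $560,000.00 × ((1 + 0.009)^7 − 1) = $36,246.9777…
Penalties + interest = $70,000.0000 + $36,246.9777… = $106,246.98

$106,246.98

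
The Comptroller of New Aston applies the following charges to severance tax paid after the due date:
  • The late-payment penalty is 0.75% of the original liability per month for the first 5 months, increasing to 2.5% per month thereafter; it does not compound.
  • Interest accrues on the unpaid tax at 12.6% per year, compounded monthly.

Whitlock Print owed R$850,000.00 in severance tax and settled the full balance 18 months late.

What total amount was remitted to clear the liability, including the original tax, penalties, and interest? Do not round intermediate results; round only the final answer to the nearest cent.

Penalty, months 1–5: 5 × 0.75% × R$850,000.00 = R$31,875.00
Penalty, months 6–18: 13 × 2.5% × R$850,000.00 = R$276,250.00
Interest (12.6%/yr ÷ 12 = 1.05%/month): R$850,000.00 × ((1 + 0.0105)^18 − 1) = R$175,823.5075…
Total = R$850,000.00 + R$308,125.0000 + R$175,823.5075… = R$1,333,948.51

R$1,333,948.51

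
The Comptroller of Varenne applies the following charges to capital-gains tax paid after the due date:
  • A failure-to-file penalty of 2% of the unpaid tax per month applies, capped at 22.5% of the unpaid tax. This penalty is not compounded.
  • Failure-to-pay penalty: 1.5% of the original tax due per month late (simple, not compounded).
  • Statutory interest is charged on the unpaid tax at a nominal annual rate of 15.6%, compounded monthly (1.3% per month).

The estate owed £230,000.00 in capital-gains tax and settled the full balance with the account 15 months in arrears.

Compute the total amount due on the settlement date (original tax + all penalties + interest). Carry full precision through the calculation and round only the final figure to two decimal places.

£382,670.49

Failure-to-file: 15 × 2% × £230,000.00 = £69,000.00, capped at 22.5% × £230,000.00 = £51,750.00
Failure-to-pay penalty: 15 × 1.5% × £230,000.00 = £51,750.00
Interest: £230,000.00 × ((1 + 0.013)^15 − 1) = £230,000.00 × 0.2137848… = £49,170.4949…
Total = £230,000.00 + £103,500.0000 + £49,170.4949… = £382,670.49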